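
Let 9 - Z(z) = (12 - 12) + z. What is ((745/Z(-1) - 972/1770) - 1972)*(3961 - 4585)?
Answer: 349392888/295 ≈ 1.1844e+6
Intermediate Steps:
Z(z) = 9 - z (Z(z) = 9 - ((12 - 12) + z) = 9 - (0 + z) = 9 - z)
((745/Z(-1) - 972/1770) - 1972)*(3961 - 4585) = ((745/(9 - 1*(-1)) - 972/1770) - 1972)*(3961 - 4585) = ((745/(9 + 1) - 972*1/1770) - 1972)*(-624) = ((745/10 - 162/295) - 1972)*(-624) = ((745*(⅒) - 162/295) - 1972)*(-624) = ((149/2 - 162/295) - 1972)*(-624) = (43631/590 - 1972)*(-624) = -1119849/590*(-624) = 349392888/295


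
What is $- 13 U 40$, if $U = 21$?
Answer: $-10920$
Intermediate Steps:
$- 13 U 40 = \left(-13\right) 21 \cdot 40 = \left(-273\right) 40 = -10920$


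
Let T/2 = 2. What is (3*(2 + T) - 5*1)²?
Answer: 169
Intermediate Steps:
T = 4 (T = 2*2 = 4)
(3*(2 + T) - 5*1)² = (3*(2 + 4) - 5*1)² = (3*6 - 5)² = (18 - 5)² = 13² = 169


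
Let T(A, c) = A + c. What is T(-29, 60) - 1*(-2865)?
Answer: 2896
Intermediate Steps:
T(-29, 60) - 1*(-2865) = (-29 + 60) - 1*(-2865) = 31 + 2865 = 2896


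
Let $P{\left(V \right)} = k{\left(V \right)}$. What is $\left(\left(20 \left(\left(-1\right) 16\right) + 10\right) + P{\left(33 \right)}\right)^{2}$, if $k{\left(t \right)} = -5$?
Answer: $99225$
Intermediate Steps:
$P{\left(V \right)} = -5$
$\left(\left(20 \left(\left(-1\right) 16\right) + 10\right) + P{\left(33 \right)}\right)^{2} = \left(\left(20 \left(\left(-1\right) 16\right) + 10\right) - 5\right)^{2} = \left(\left(20 \left(-16\right) + 10\right) - 5\right)^{2} = \left(\left(-320 + 10\right) - 5\right)^{2} = \left(-310 - 5\right)^{2} = \left(-315\right)^{2} = 99225$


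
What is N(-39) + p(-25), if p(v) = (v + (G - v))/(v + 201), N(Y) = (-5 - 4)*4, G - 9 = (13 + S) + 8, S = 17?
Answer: -6289/176 ≈ -35.733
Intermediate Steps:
G = 47 (G = 9 + ((13 + 17) + 8) = 9 + (30 + 8) = 9 + 38 = 47)
N(Y) = -36 (N(Y) = -9*4 = -36)
p(v) = 47/(201 + v) (p(v) = (v + (47 - v))/(v + 201) = 47/(201 + v))
N(-39) + p(-25) = -36 + 47/(201 - 25) = -36 + 47/176 = -6289/176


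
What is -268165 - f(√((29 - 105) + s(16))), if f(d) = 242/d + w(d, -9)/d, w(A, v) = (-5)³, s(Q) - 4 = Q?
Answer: -268165 + 117*I*√14/28 ≈ -2.6817e+5 + 15.635*I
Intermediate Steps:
s(Q) = 4 + Q
w(A, v) = -125
f(d) = 117/d (f(d) = 242/d - 125/d = 117/d)
-268165 - f(√((29 - 105) + s(16))) = -268165 - 117/(√((29 - 105) + (4 + 16))) = -268165 - 117/(√(-76 + 20)) = -268165 - 117/(√(-56)) = -268165 - 117/(2*I*√14) = -268165 - 117*(-I*√14/28) = -268165 - (-117)*I*√14/28 = -268165 + 117*I*√14/28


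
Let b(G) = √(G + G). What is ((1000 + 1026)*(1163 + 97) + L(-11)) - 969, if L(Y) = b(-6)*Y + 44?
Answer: 2551835 - 22*I*√3 ≈ 2.5518e+6 - 38.105*I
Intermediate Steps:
b(G) = √2*√G (b(G) = √(2*G) = √2*√G)
L(Y) = 44 + 2*I*Y*√3 (L(Y) = (√2*√(-6))*Y + 44 = (√2*(I*√6))*Y + 44 = (2*I*√3)*Y + 44 = 2*I*Y*√3 + 44 = 44 + 2*I*Y*√3)
((1000 + 1026)*(1163 + 97) + L(-11)) - 969 = ((1000 + 1026)*(1163 + 97) + (44 + 2*I*(-11)*√3)) - 969 = (2026*1260 + (44 - 22*I*√3)) - 969 = (2552760 + (44 - 22*I*√3)) - 969 = (2552804 - 22*I*√3) - 969 = 2551835 - 22*I*√3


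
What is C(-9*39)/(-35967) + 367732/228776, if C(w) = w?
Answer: 1108876435/685698866 ≈ 1.6171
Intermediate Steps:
C(-9*39)/(-35967) + 367732/228776 = -9*39/(-35967) + 367732/228776 = -351*(-1/35967) + 367732*(1/228776) = 117/11989 + 91933/57194 = 1108876435/685698866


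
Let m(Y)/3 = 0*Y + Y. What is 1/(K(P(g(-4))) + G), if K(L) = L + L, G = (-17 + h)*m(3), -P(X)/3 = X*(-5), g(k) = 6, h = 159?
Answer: 1/1458 ≈ 0.00068587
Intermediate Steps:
P(X) = 15*X (P(X) = -3*X*(-5) = -(-15)*X = 15*X)
m(Y) = 3*Y (m(Y) = 3*(0*Y + Y) = 3*(0 + Y) = 3*Y)
G = 1278 (G = (-17 + 159)*(3*3) = 142*9 = 1278)
K(L) = 2*L
1/(K(P(g(-4))) + G) = 1/(2*(15*6) + 1278) = 1/(2*90 + 1278) = 1/(180 + 1278) = 1/1458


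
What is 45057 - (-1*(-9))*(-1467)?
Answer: 58260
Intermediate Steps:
45057 - (-1*(-9))*(-1467) = 45057 - 9*(-1467) = 45057 - 1*(-13203) = 45057 + 13203 = 58260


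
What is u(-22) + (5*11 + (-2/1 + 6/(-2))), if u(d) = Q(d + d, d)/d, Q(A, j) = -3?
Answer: 1103/22 ≈ 50.136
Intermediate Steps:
u(d) = -3/d
u(-22) + (5*11 + (-2/1 + 6/(-2))) = -3/(-22) + (5*11 + (-2/1 + 6/(-2))) = -3*(-1/22) + (55 + (-2*1 + 6*(-½))) = 3/22 + (55 + (-2 - 3)) = 3/22 + (55 - 5) = 3/22 + 50 = 1103/22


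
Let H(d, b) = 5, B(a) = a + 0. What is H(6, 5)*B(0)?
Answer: 0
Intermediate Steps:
B(a) = a
H(6, 5)*B(0) = 5*0 = 0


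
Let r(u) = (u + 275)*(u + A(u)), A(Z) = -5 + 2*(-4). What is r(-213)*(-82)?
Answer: 1148984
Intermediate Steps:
A(Z) = -13 (A(Z) = -5 - 8 = -13)
r(u) = (-13 + u)*(275 + u) (r(u) = (u + 275)*(u - 13) = (275 + u)*(-13 + u) = (-13 + u)*(275 + u))
r(-213)*(-82) = (-3575 + (-213)² + 262*(-213))*(-82) = (-3575 + 45369 - 55806)*(-82) = -14012*(-82) = 1148984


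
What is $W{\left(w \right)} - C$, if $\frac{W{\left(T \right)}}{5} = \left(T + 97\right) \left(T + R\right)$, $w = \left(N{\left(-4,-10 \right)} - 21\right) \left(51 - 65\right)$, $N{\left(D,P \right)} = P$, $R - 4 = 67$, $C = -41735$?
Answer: $1382510$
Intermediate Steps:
$R = 71$ ($R = 4 + 67 = 71$)
$w = 434$ ($w = \left(-10 - 21\right) \left(51 - 65\right) = \left(-31\right) \left(-14\right) = 434$)
$W{\left(T \right)} = 5 \left(71 + T\right) \left(97 + T\right)$ ($W{\left(T \right)} = 5 \left(T + 97\right) \left(T + 71\right) = 5 \left(97 + T\right) \left(71 + T\right) = 5 \left(71 + T\right) \left(97 + T\right)$)
$W{\left(w \right)} - C = \left(34435 + 5 \cdot 434^{2} + 840 \cdot 434\right) - -41735 = \left(34435 + 5 \cdot 188356 + 364560\right) + 41735 = \left(34435 + 941780 + 364560\right) + 41735 = 1340775 + 41735 = 1382510$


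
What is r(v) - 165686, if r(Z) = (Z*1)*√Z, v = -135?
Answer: -165686 - 405*I*√15 ≈ -1.6569e+5 - 1568.6*I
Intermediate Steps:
r(Z) = Z^(3/2) (r(Z) = Z*√Z = Z^(3/2))
r(v) - 165686 = (-135)^(3/2) - 165686 = -405*I*√15 - 165686 = -165686 - 405*I*√15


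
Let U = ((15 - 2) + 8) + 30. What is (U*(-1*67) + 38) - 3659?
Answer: -7038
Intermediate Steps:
U = 51 (U = (13 + 8) + 30 = 21 + 30 = 51)
(U*(-1*67) + 38) - 3659 = (51*(-1*67) + 38) - 3659 = (51*(-67) + 38) - 3659 = (-3417 + 38) - 3659 = -3379 - 3659 = -7038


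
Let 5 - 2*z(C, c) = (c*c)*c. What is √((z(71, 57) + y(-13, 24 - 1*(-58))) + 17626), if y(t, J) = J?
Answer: I*√74886 ≈ 273.65*I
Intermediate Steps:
z(C, c) = 5/2 - c³/2 (z(C, c) = 5/2 - c*c*c/2 = 5/2 - c²*c/2 = 5/2 - c³/2)
√((z(71, 57) + y(-13, 24 - 1*(-58))) + 17626) = √(((5/2 - ½*57³) + (24 - 1*(-58))) + 17626) = √(((5/2 - ½*185193) + (24 + 58)) + 17626) = √(((5/2 - 185193/2) + 82) + 17626) = √((-92594 + 82) + 17626) = √(-92512 + 17626) = √(-74886) = I*√74886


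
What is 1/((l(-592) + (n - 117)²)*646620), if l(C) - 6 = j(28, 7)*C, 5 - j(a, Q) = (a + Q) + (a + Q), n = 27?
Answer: 1/30123439320 ≈ 3.3197e-11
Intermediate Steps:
j(a, Q) = 5 - 2*Q - 2*a (j(a, Q) = 5 - ((a + Q) + (a + Q)) = 5 - ((Q + a) + (Q + a)) = 5 - (2*Q + 2*a) = 5 + (-2*Q - 2*a) = 5 - 2*Q - 2*a)
l(C) = 6 - 65*C (l(C) = 6 + (5 - 2*7 - 2*28)*C = 6 + (5 - 14 - 56)*C = 6 - 65*C)
1/((l(-592) + (n - 117)²)*646620) = 1/(((6 - 65*(-592)) + (27 - 117)²)*646620) = (1/646620)/((6 + 38480) + (-90)²) = (1/646620)/(38486 + 8100) = (1/646620)/46586 = (1/46586)*(1/646620) = 1/30123439320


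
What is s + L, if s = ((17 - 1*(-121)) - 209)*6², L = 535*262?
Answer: 137614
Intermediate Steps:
L = 140170
s = -2556 (s = ((17 + 121) - 209)*36 = (138 - 209)*36 = -71*36 = -2556)
s + L = -2556 + 140170 = 137614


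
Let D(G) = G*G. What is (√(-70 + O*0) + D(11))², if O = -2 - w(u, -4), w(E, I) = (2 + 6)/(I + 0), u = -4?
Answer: (121 + I*√70)² ≈ 14571.0 + 2024.7*I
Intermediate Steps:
w(E, I) = 8/I
D(G) = G²
O = 0 (O = -2 - 8/(-4) = -2 - 8*(-1)/4 = -2 - 1*(-2) = -2 + 2 = 0)
(√(-70 + O*0) + D(11))² = (√(-70 + 0*0) + 11²)² = (√(-70 + 0) + 121)² = (√(-70) + 121)² = (I*√70 + 121)² = (121 + I*√70)²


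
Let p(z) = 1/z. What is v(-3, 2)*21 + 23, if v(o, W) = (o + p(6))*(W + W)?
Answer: -215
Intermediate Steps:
v(o, W) = 2*W*(1/6 + o) (v(o, W) = (o + 1/6)*(W + W) = (o + 1/6)*(2*W) = (1/6 + o)*(2*W) = 2*W*(1/6 + o))
v(-3, 2)*21 + 23 = ((1/3)*2*(1 + 6*(-3)))*21 + 23 = ((1/3)*2*(1 - 18))*21 + 23 = ((1/3)*2*(-17))*21 + 23 = -34/3*21 + 23 = -238 + 23 = -215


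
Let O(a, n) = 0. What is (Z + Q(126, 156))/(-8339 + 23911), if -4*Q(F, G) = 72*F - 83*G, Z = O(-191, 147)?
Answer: 57/916 ≈ 0.062227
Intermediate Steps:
Z = 0
Q(F, G) = -18*F + 83*G/4 (Q(F, G) = -(72*F - 83*G)/4 = -(-83*G + 72*F)/4 = -18*F + 83*G/4)
(Z + Q(126, 156))/(-8339 + 23911) = (0 + (-18*126 + (83/4)*156))/(-8339 + 23911) = (0 + (-2268 + 3237))/15572 = (0 + 969)*(1/15572) = 969*(1/15572) = 57/916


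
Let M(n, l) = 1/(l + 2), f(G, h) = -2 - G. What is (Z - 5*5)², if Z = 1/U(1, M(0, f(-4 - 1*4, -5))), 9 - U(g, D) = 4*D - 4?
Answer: 388129/625 ≈ 621.01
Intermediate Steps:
M(n, l) = 1/(2 + l)
U(g, D) = 13 - 4*D (U(g, D) = 9 - (4*D - 4) = 9 - (-4 + 4*D) = 9 + (4 - 4*D) = 13 - 4*D)
Z = 2/25 (Z = 1/(13 - 4/(2 + (-2 - (-4 - 1*4)))) = 1/(13 - 4/(2 + (-2 - (-4 - 4)))) = 1/(13 - 4/(2 + (-2 - 1*(-8)))) = 1/(13 - 4/(2 + (-2 + 8))) = 1/(13 - 4/(2 + 6)) = 1/(13 - 4/8) = 1/(13 - 4*⅛) = 1/(13 - ½) = 1/(25/2) = 2/25 ≈ 0.080000)
(Z - 5*5)² = (2/25 - 5*5)² = (2/25 - 25)² = (-623/25)² = 388129/625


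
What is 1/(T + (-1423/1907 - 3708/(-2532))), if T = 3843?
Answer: 402377/1546623821 ≈ 0.00026016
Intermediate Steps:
1/(T + (-1423/1907 - 3708/(-2532))) = 1/(3843 + (-1423/1907 - 3708/(-2532))) = 1/(3843 + (-1423*1/1907 - 3708*(-1/2532))) = 1/(3843 + (-1423/1907 + 309/211)) = 1/(3843 + 289010/402377) = 1/(1546623821/402377) = 402377/1546623821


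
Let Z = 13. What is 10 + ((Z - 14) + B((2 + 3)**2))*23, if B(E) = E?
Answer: 562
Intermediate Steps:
10 + ((Z - 14) + B((2 + 3)**2))*23 = 10 + ((13 - 14) + (2 + 3)**2)*23 = 10 + (-1 + 5**2)*23 = 10 + (-1 + 25)*23 = 10 + 24*23 = 10 + 552 = 562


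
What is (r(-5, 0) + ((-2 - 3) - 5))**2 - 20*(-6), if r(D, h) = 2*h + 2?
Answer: 184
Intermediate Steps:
r(D, h) = 2 + 2*h
(r(-5, 0) + ((-2 - 3) - 5))**2 - 20*(-6) = ((2 + 2*0) + ((-2 - 3) - 5))**2 - 20*(-6) = ((2 + 0) + (-5 - 5))**2 + 120 = (2 - 10)**2 + 120 = (-8)**2 + 120 = 64 + 120 = 184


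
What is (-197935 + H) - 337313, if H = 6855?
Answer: -528393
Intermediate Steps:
(-197935 + H) - 337313 = (-197935 + 6855) - 337313 = -191080 - 337313 = -528393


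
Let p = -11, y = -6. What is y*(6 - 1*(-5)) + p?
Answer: -77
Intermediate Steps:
y*(6 - 1*(-5)) + p = -6*(6 - 1*(-5)) - 11 = -6*(6 + 5) - 11 = -6*11 - 11 = -66 - 11 = -77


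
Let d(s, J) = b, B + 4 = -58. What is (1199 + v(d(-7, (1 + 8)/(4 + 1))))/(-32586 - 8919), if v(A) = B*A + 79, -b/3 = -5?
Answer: -116/13835 ≈ -0.0083845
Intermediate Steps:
B = -62 (B = -4 - 58 = -62)
b = 15 (b = -3*(-5) = 15)
d(s, J) = 15
v(A) = 79 - 62*A (v(A) = -62*A + 79 = 79 - 62*A)
(1199 + v(d(-7, (1 + 8)/(4 + 1))))/(-32586 - 8919) = (1199 + (79 - 62*15))/(-32586 - 8919) = (1199 + (79 - 930))/(-41505) = (1199 - 851)*(-1/41505) = 348*(-1/41505) = -116/13835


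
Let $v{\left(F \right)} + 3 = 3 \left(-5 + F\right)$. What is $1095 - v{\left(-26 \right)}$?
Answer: $1191$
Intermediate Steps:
$v{\left(F \right)} = -18 + 3 F$ ($v{\left(F \right)} = -3 + 3 \left(-5 + F\right) = -3 + \left(-15 + 3 F\right) = -18 + 3 F$)
$1095 - v{\left(-26 \right)} = 1095 - \left(-18 + 3 \left(-26\right)\right) = 1095 - \left(-18 - 78\right) = 1095 - -96 = 1095 + 96 = 1191$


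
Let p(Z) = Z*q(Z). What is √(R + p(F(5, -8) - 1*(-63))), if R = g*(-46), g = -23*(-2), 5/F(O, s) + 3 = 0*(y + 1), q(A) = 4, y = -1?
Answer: 2*I*√4209/3 ≈ 43.251*I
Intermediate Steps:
F(O, s) = -5/3 (F(O, s) = 5/(-3 + 0*(-1 + 1)) = 5/(-3 + 0*0) = 5/(-3 + 0) = 5/(-3) = 5*(-⅓) = -5/3)
p(Z) = 4*Z (p(Z) = Z*4 = 4*Z)
g = 46
R = -2116 (R = 46*(-46) = -2116)
√(R + p(F(5, -8) - 1*(-63))) = √(-2116 + 4*(-5/3 - 1*(-63))) = √(-2116 + 4*(-5/3 + 63)) = √(-2116 + 4*(184/3)) = √(-2116 + 736/3) = √(-5612/3) = 2*I*√4209/3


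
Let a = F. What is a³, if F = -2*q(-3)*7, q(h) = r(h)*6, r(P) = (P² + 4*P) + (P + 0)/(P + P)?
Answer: 9261000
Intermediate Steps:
r(P) = ½ + P² + 4*P (r(P) = (P² + 4*P) + P/((2*P)) = (P² + 4*P) + P*(1/(2*P)) = (P² + 4*P) + ½ = ½ + P² + 4*P)
q(h) = 3 + 6*h² + 24*h (q(h) = (½ + h² + 4*h)*6 = 3 + 6*h² + 24*h)
F = 210 (F = -2*(3 + 6*(-3)² + 24*(-3))*7 = -2*(3 + 6*9 - 72)*7 = -2*(3 + 54 - 72)*7 = -2*(-15)*7 = 30*7 = 210)
a = 210
a³ = 210³ = 9261000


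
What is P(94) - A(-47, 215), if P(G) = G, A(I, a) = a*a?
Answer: -46131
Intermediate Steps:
A(I, a) = a**2
P(94) - A(-47, 215) = 94 - 1*215**2 = 94 - 1*46225 = 94 - 46225 = -46131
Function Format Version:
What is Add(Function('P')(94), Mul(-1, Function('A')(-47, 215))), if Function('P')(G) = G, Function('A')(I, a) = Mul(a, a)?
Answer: -46131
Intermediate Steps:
Function('A')(I, a) = Pow(a, 2)
Add(Function('P')(94), Mul(-1, Function('A')(-47, 215))) = Add(94, Mul(-1, Pow(215, 2))) = Add(94, Mul(-1, 46225)) = Add(94, -46225) = -46131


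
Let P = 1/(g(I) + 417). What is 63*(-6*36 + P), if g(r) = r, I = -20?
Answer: -5402313/397 ≈ -13608.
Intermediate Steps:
P = 1/397 (P = 1/(-20 + 417) = 1/397 ≈ 0.0025189)
63*(-6*36 + P) = 63*(-6*36 + 1/397) = 63*(-216 + 1/397) = 63*(-85751/397) = -5402313/397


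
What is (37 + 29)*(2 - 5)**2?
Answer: 594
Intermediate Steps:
(37 + 29)*(2 - 5)**2 = 66*(-3)**2 = 66*9 = 594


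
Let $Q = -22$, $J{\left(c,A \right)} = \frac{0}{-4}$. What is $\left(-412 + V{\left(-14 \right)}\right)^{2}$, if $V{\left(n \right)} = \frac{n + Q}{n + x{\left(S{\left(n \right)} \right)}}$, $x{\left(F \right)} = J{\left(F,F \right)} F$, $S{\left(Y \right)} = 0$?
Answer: $\frac{8213956}{49} \approx 1.6763 \cdot 10^{5}$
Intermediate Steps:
$J{\left(c,A \right)} = 0$ ($J{\left(c,A \right)} = 0 \left(- \frac{1}{4}\right) = 0$)
$x{\left(F \right)} = 0$ ($x{\left(F \right)} = 0 F = 0$)
$V{\left(n \right)} = \frac{-22 + n}{n}$ ($V{\left(n \right)} = \frac{n - 22}{n + 0} = \frac{-22 + n}{n}$)
$\left(-412 + V{\left(-14 \right)}\right)^{2} = \left(-412 + \frac{-22 - 14}{-14}\right)^{2} = \left(-412 - - \frac{18}{7}\right)^{2} = \left(-412 + \frac{18}{7}\right)^{2} = \left(- \frac{2866}{7}\right)^{2} = \frac{8213956}{49}$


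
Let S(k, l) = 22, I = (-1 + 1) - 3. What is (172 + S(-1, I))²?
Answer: 37636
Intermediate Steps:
I = -3 (I = 0 - 3 = -3)
(172 + S(-1, I))² = (172 + 22)² = 194² = 37636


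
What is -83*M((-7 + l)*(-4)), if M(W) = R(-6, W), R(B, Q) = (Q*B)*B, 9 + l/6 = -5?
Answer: -1087632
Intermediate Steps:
l = -84 (l = -54 + 6*(-5) = -54 - 30 = -84)
R(B, Q) = Q*B**2 (R(B, Q) = (B*Q)*B = Q*B**2)
M(W) = 36*W (M(W) = W*(-6)**2 = W*36 = 36*W)
-83*M((-7 + l)*(-4)) = -2988*(-7 - 84)*(-4) = -2988*(-91*(-4)) = -2988*364 = -83*13104 = -1087632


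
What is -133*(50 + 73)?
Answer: -16359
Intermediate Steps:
-133*(50 + 73) = -133*123 = -16359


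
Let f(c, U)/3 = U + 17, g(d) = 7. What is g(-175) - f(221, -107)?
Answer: 277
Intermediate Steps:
f(c, U) = 51 + 3*U (f(c, U) = 3*(U + 17) = 3*(17 + U) = 51 + 3*U)
g(-175) - f(221, -107) = 7 - (51 + 3*(-107)) = 7 - (51 - 321) = 7 - 1*(-270) = 7 + 270 = 277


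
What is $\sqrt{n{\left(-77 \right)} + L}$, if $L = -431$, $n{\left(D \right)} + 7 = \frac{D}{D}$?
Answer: $i \sqrt{437} \approx 20.905 i$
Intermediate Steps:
$n{\left(D \right)} = -6$ ($n{\left(D \right)} = -7 + \frac{D}{D} = -7 + 1 = -6$)
$\sqrt{n{\left(-77 \right)} + L} = \sqrt{-6 - 431} = \sqrt{-437} = i \sqrt{437}$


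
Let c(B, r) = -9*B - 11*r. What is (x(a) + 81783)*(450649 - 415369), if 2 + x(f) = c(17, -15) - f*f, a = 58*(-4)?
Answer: 986746320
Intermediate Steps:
a = -232
c(B, r) = -11*r - 9*B
x(f) = 10 - f**2 (x(f) = -2 + ((-11*(-15) - 9*17) - f*f) = -2 + ((165 - 153) - f**2) = -2 + (12 - f**2) = 10 - f**2)
(x(a) + 81783)*(450649 - 415369) = ((10 - 1*(-232)**2) + 81783)*(450649 - 415369) = ((10 - 1*53824) + 81783)*35280 = ((10 - 53824) + 81783)*35280 = (-53814 + 81783)*35280 = 27969*35280 = 986746320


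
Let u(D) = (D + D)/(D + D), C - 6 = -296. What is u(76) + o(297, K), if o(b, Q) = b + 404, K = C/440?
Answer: 702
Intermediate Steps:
C = -290 (C = 6 - 296 = -290)
K = -29/44 (K = -290/440 = -290*1/440 = -29/44 ≈ -0.65909)
u(D) = 1 (u(D) = (2*D)/((2*D)) = (2*D)*(1/(2*D)) = 1)
o(b, Q) = 404 + b
u(76) + o(297, K) = 1 + (404 + 297) = 1 + 701 = 702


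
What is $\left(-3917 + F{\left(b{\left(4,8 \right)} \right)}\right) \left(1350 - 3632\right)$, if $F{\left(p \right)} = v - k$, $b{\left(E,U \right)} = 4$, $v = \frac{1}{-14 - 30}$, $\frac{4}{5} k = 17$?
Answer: $\frac{98858522}{11} \approx 8.9871 \cdot 10^{6}$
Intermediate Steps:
$k = \frac{85}{4}$ ($k = \frac{5}{4} \cdot 17 = \frac{85}{4} \approx 21.25$)
$v = - \frac{1}{44}$ ($v = \frac{1}{-44} = - \frac{1}{44} \approx -0.022727$)
$F{\left(p \right)} = - \frac{234}{11}$ ($F{\left(p \right)} = - \frac{1}{44} - \frac{85}{4} = - \frac{234}{11}$)
$\left(-3917 + F{\left(b{\left(4,8 \right)} \right)}\right) \left(1350 - 3632\right) = \left(-3917 - \frac{234}{11}\right) \left(1350 - 3632\right) = \left(- \frac{43321}{11}\right) \left(-2282\right) = \frac{98858522}{11}$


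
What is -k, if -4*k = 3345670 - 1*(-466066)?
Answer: 952934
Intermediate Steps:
k = -952934 (k = -(3345670 - 1*(-466066))/4 = -(3345670 + 466066)/4 = -¼*3811736 = -952934)
-k = -1*(-952934) = 952934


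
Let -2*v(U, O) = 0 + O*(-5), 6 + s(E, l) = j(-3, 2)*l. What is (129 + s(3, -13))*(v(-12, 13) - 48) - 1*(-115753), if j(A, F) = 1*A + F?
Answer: 113645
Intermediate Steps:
j(A, F) = A + F
s(E, l) = -6 - l (s(E, l) = -6 + (-3 + 2)*l = -6 - l)
v(U, O) = 5*O/2 (v(U, O) = -(0 + O*(-5))/2 = -(0 - 5*O)/2 = -(-5)*O/2 = 5*O/2)
(129 + s(3, -13))*(v(-12, 13) - 48) - 1*(-115753) = (129 + (-6 - 1*(-13)))*((5/2)*13 - 48) - 1*(-115753) = (129 + (-6 + 13))*(65/2 - 48) + 115753 = (129 + 7)*(-31/2) + 115753 = 136*(-31/2) + 115753 = -2108 + 115753 = 113645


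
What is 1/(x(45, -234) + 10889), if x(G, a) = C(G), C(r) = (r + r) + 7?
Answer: 1/10986 ≈ 9.1025e-5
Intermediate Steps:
C(r) = 7 + 2*r (C(r) = 2*r + 7 = 7 + 2*r)
x(G, a) = 7 + 2*G
1/(x(45, -234) + 10889) = 1/((7 + 2*45) + 10889) = 1/((7 + 90) + 10889) = 1/(97 + 10889) = 1/10986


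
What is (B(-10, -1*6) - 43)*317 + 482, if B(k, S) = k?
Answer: -16319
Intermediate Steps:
(B(-10, -1*6) - 43)*317 + 482 = (-10 - 43)*317 + 482 = -53*317 + 482 = -16801 + 482 = -16319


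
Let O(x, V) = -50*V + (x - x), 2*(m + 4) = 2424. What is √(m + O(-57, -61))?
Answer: √4258 ≈ 65.253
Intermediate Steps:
m = 1208 (m = -4 + (½)*2424 = -4 + 1212 = 1208)
O(x, V) = -50*V (O(x, V) = -50*V + 0 = -50*V)
√(m + O(-57, -61)) = √(1208 - 50*(-61)) = √(1208 + 3050) = √4258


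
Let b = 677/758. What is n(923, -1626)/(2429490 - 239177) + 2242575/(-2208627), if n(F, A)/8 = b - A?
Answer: -205636791438505/203716055451681 ≈ -1.0094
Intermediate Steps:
b = 677/758 (b = 677*(1/758) = 677/758 ≈ 0.89314)
n(F, A) = 2708/379 - 8*A (n(F, A) = 8*(677/758 - A) = 2708/379 - 8*A)
n(923, -1626)/(2429490 - 239177) + 2242575/(-2208627) = (2708/379 - 8*(-1626))/(2429490 - 239177) + 2242575/(-2208627) = (2708/379 + 13008)/2190313 + 2242575*(-1/2208627) = (4932740/379)*(1/2190313) - 249175/245403 = 4932740/830128627 - 249175/245403 = -205636791438505/203716055451681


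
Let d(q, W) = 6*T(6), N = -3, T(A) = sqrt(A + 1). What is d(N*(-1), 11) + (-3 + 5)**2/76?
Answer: 1/19 + 6*sqrt(7) ≈ 15.927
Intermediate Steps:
T(A) = sqrt(1 + A)
d(q, W) = 6*sqrt(7) (d(q, W) = 6*sqrt(1 + 6) = 6*sqrt(7))
d(N*(-1), 11) + (-3 + 5)**2/76 = 6*sqrt(7) + (-3 + 5)**2/76 = 6*sqrt(7) + 2**2*(1/76) = 6*sqrt(7) + 4*(1/76) = 6*sqrt(7) + 1/19 = 1/19 + 6*sqrt(7)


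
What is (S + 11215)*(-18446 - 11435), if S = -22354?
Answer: 332844459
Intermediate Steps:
(S + 11215)*(-18446 - 11435) = (-22354 + 11215)*(-18446 - 11435) = -11139*(-29881) = 332844459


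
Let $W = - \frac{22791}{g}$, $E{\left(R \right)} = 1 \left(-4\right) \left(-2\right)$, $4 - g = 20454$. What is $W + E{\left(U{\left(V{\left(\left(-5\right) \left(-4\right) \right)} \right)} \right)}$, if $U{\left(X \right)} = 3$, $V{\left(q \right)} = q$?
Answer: $\frac{186391}{20450} \approx 9.1145$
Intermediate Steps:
$g = -20450$ ($g = 4 - 20454 = -20450$)
$E{\left(R \right)} = 8$ ($E{\left(R \right)} = \left(-4\right) \left(-2\right) = 8$)
$W = \frac{22791}{20450}$ ($W = - \frac{22791}{-20450} = \left(-22791\right) \left(- \frac{1}{20450}\right) = \frac{22791}{20450} \approx 1.1145$)
$W + E{\left(U{\left(V{\left(\left(-5\right) \left(-4\right) \right)} \right)} \right)} = \frac{22791}{20450} + 8 = \frac{186391}{20450}$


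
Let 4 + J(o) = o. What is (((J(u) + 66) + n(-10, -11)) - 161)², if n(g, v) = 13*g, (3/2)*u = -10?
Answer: 499849/9 ≈ 55539.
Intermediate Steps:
u = -20/3 (u = (⅔)*(-10) = -20/3 ≈ -6.6667)
J(o) = -4 + o
(((J(u) + 66) + n(-10, -11)) - 161)² = ((((-4 - 20/3) + 66) + 13*(-10)) - 161)² = (((-32/3 + 66) - 130) - 161)² = ((166/3 - 130) - 161)² = (-224/3 - 161)² = (-707/3)² = 499849/9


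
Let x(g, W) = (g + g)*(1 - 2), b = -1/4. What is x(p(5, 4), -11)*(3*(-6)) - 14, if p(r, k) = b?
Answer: -23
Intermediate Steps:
b = -¼ (b = -1*¼ = -¼ ≈ -0.25000)
p(r, k) = -¼
x(g, W) = -2*g (x(g, W) = (2*g)*(-1) = -2*g)
x(p(5, 4), -11)*(3*(-6)) - 14 = (-2*(-¼))*(3*(-6)) - 14 = (½)*(-18) - 14 = -9 - 14 = -23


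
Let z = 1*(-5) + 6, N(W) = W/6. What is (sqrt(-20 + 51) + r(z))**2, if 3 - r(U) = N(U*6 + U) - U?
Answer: 1405/36 + 17*sqrt(31)/3 ≈ 70.578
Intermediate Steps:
N(W) = W/6 (N(W) = W*(1/6) = W/6)
z = 1 (z = -5 + 6 = 1)
r(U) = 3 - U/6 (r(U) = 3 - ((U*6 + U)/6 - U) = 3 - ((6*U + U)/6 - U) = 3 - ((7*U)/6 - U) = 3 - (7*U/6 - U) = 3 - U/6)
(sqrt(-20 + 51) + r(z))**2 = (sqrt(-20 + 51) + (3 - 1/6*1))**2 = (sqrt(31) + (3 - 1/6))**2 = (sqrt(31) + 17/6)**2 = (17/6 + sqrt(31))**2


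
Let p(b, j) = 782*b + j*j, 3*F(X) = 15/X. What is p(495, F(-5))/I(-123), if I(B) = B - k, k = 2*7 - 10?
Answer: -387091/127 ≈ -3048.0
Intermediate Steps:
k = 4 (k = 14 - 10 = 4)
I(B) = -4 + B (I(B) = B - 1*4 = B - 4 = -4 + B)
F(X) = 5/X (F(X) = (15/X)/3 = 5/X)
p(b, j) = j² + 782*b (p(b, j) = 782*b + j² = j² + 782*b)
p(495, F(-5))/I(-123) = ((5/(-5))² + 782*495)/(-4 - 123) = ((5*(-⅕))² + 387090)/(-127) = ((-1)² + 387090)*(-1/127) = (1 + 387090)*(-1/127) = 387091*(-1/127) = -387091/127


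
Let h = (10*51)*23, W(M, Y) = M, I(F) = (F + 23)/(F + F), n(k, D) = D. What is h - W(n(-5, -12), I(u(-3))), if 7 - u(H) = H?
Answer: 11742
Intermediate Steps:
u(H) = 7 - H
I(F) = (23 + F)/(2*F) (I(F) = (23 + F)/((2*F)) = (23 + F)*(1/(2*F)) = (23 + F)/(2*F))
h = 11730 (h = 510*23 = 11730)
h - W(n(-5, -12), I(u(-3))) = 11730 - 1*(-12) = 11730 + 12 = 11742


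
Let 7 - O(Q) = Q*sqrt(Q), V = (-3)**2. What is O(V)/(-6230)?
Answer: 2/623 ≈ 0.0032103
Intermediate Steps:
V = 9
O(Q) = 7 - Q**(3/2) (O(Q) = 7 - Q*sqrt(Q) = 7 - Q**(3/2))
O(V)/(-6230) = (7 - 9**(3/2))/(-6230) = (7 - 1*27)*(-1/6230) = (7 - 27)*(-1/6230) = -20*(-1/6230) = 2/623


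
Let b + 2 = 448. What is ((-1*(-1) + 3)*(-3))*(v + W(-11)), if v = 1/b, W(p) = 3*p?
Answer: 88302/223 ≈ 395.97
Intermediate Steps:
b = 446 (b = -2 + 448 = 446)
v = 1/446 ≈ 0.0022422
((-1*(-1) + 3)*(-3))*(v + W(-11)) = ((-1*(-1) + 3)*(-3))*(1/446 + 3*(-11)) = ((1 + 3)*(-3))*(1/446 - 33) = (4*(-3))*(-14717/446) = -12*(-14717/446) = 88302/223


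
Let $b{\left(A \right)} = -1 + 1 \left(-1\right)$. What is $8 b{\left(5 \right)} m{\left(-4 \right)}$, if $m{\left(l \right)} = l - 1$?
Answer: $80$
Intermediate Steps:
$m{\left(l \right)} = -1 + l$ ($m{\left(l \right)} = l - 1 = -1 + l$)
$b{\left(A \right)} = -2$ ($b{\left(A \right)} = -1 - 1 = -2$)
$8 b{\left(5 \right)} m{\left(-4 \right)} = 8 \left(-2\right) \left(-1 - 4\right) = \left(-16\right) \left(-5\right) = 80$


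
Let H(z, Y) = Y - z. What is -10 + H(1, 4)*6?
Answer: 8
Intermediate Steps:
-10 + H(1, 4)*6 = -10 + (4 - 1*1)*6 = -10 + (4 - 1)*6 = -10 + 3*6 = -10 + 18 = 8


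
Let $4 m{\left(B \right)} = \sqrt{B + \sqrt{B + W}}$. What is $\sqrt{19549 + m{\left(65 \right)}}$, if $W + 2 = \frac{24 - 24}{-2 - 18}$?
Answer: $\frac{\sqrt{78196 + \sqrt{65 + 3 \sqrt{7}}}}{2} \approx 139.83$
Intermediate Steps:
$W = -2$ ($W = -2 + \frac{24 - 24}{-2 - 18} = -2 + \frac{0}{-20} = -2 + 0 \left(- \frac{1}{20}\right) = -2 + 0 = -2$)
$m{\left(B \right)} = \frac{\sqrt{B + \sqrt{-2 + B}}}{4}$ ($m{\left(B \right)} = \frac{\sqrt{B + \sqrt{B - 2}}}{4} = \frac{\sqrt{B + \sqrt{-2 + B}}}{4}$)
$\sqrt{19549 + m{\left(65 \right)}} = \sqrt{19549 + \frac{\sqrt{65 + \sqrt{-2 + 65}}}{4}} = \sqrt{19549 + \frac{\sqrt{65 + \sqrt{63}}}{4}} = \sqrt{19549 + \frac{\sqrt{65 + 3 \sqrt{7}}}{4}}$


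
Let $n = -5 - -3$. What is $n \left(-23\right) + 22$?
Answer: $68$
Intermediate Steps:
$n = -2$ ($n = -5 + 3 = -2$)
$n \left(-23\right) + 22 = \left(-2\right) \left(-23\right) + 22 = 46 + 22 = 68$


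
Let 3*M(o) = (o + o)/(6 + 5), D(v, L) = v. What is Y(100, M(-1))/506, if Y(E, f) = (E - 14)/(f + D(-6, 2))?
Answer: -129/4600 ≈ -0.028043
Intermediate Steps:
M(o) = 2*o/33 (M(o) = ((o + o)/(6 + 5))/3 = ((2*o)/11)/3 = ((2*o)*(1/11))/3 = (2*o/11)/3 = 2*o/33)
Y(E, f) = (-14 + E)/(-6 + f) (Y(E, f) = (E - 14)/(f - 6) = (-14 + E)/(-6 + f))
Y(100, M(-1))/506 = ((-14 + 100)/(-6 + (2/33)*(-1)))/506 = (86/(-6 - 2/33))*(1/506) = (86/(-200/33))*(1/506) = -33/200*86*(1/506) = -1419/100*1/506 = -129/4600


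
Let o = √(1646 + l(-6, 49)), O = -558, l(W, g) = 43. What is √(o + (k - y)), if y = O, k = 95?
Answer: √(653 + √1689) ≈ 26.346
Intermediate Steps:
y = -558
o = √1689 (o = √(1646 + 43) = √1689 ≈ 41.097)
√(o + (k - y)) = √(√1689 + (95 - 1*(-558))) = √(√1689 + (95 + 558)) = √(√1689 + 653) = √(653 + √1689)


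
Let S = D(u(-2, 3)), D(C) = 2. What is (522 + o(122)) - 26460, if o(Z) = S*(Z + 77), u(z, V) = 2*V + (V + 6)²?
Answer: -25540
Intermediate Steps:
u(z, V) = (6 + V)² + 2*V (u(z, V) = 2*V + (6 + V)² = (6 + V)² + 2*V)
S = 2
o(Z) = 154 + 2*Z (o(Z) = 2*(Z + 77) = 2*(77 + Z) = 154 + 2*Z)
(522 + o(122)) - 26460 = (522 + (154 + 2*122)) - 26460 = (522 + (154 + 244)) - 26460 = (522 + 398) - 26460 = 920 - 26460 = -25540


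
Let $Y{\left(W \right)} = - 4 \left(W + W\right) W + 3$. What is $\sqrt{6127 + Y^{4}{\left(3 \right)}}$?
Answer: $4 \sqrt{1417078} \approx 4761.6$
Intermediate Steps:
$Y{\left(W \right)} = 3 - 8 W^{2}$ ($Y{\left(W \right)} = - 4 \cdot 2 W W + 3 = - 8 W W + 3 = - 8 W^{2} + 3 = 3 - 8 W^{2}$)
$\sqrt{6127 + Y^{4}{\left(3 \right)}} = \sqrt{6127 + \left(3 - 8 \cdot 3^{2}\right)^{4}} = \sqrt{6127 + \left(3 - 72\right)^{4}} = \sqrt{6127 + \left(-69\right)^{4}} = \sqrt{6127 + 22667121} = \sqrt{22673248} = 4 \sqrt{1417078}$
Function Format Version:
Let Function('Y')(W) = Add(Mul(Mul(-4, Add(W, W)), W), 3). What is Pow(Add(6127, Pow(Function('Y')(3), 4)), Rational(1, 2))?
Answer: Mul(4, Pow(1417078, Rational(1, 2))) ≈ 4761.6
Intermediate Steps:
Function('Y')(W) = Add(3, Mul(-8, Pow(W, 2))) (Function('Y')(W) = Add(Mul(Mul(-4, Mul(2, W)), W), 3) = Add(Mul(Mul(-8, W), W), 3) = Add(Mul(-8, Pow(W, 2)), 3) = Add(3, Mul(-8, Pow(W, 2))))
Pow(Add(6127, Pow(Function('Y')(3), 4)), Rational(1, 2)) = Pow(Add(6127, Pow(Add(3, Mul(-8, Pow(3, 2))), 4)), Rational(1, 2)) = Pow(Add(6127, Pow(Add(3, Mul(-8, 9)), 4)), Rational(1, 2)) = Pow(Add(6127, Pow(Add(3, -72), 4)), Rational(1, 2)) = Pow(Add(6127, Pow(-69, 4)), Rational(1, 2)) = Pow(Add(6127, 22667121), Rational(1, 2)) = Pow(22673248, Rational(1, 2)) = Mul(4, Pow(1417078, Rational(1, 2)))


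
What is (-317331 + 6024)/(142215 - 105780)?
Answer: -103769/12145 ≈ -8.5442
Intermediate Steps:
(-317331 + 6024)/(142215 - 105780) = -311307/36435 = -311307*1/36435 = -103769/12145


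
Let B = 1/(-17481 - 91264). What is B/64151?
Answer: -1/6976100495 ≈ -1.4335e-10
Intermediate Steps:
B = -1/108745 (B = 1/(-108745) = -1/108745 ≈ -9.1958e-6)
B/64151 = -1/108745/64151 = -1/108745*1/64151 = -1/6976100495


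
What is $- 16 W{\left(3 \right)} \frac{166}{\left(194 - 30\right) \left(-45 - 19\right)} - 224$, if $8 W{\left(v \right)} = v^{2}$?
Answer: $- \frac{587029}{2624} \approx -223.72$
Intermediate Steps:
$W{\left(v \right)} = \frac{v^{2}}{8}$
$- 16 W{\left(3 \right)} \frac{166}{\left(194 - 30\right) \left(-45 - 19\right)} - 224 = - 16 \frac{3^{2}}{8} \frac{166}{\left(194 - 30\right) \left(-45 - 19\right)} - 224 = - 16 \cdot \frac{1}{8} \cdot 9 \frac{166}{164 \left(-64\right)} - 224 = \left(-16\right) \frac{9}{8} \frac{166}{-10496} - 224 = - 18 \cdot 166 \left(- \frac{1}{10496}\right) - 224 = \left(-18\right) \left(- \frac{83}{5248}\right) - 224 = \frac{747}{2624} - 224 = - \frac{587029}{2624}$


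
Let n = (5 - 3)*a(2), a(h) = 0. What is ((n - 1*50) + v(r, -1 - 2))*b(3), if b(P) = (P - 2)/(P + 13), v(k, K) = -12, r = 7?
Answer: -31/8 ≈ -3.8750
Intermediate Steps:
n = 0 (n = (5 - 3)*0 = 2*0 = 0)
b(P) = (-2 + P)/(13 + P)
((n - 1*50) + v(r, -1 - 2))*b(3) = ((0 - 1*50) - 12)*((-2 + 3)/(13 + 3)) = ((0 - 50) - 12)*(1/16) = (-50 - 12)*((1/16)*1) = -62*1/16 = -31/8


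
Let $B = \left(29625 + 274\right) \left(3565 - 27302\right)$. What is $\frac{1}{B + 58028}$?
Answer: $- \frac{1}{709654535} \approx -1.4091 \cdot 10^{-9}$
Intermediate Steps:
$B = -709712563$ ($B = 29899 \left(-23737\right) = -709712563$)
$\frac{1}{B + 58028} = \frac{1}{-709712563 + 58028} = \frac{1}{-709654535} = - \frac{1}{709654535}$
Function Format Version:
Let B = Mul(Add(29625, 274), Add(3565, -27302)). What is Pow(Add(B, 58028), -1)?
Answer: Rational(-1, 709654535) ≈ -1.4091e-9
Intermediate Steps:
B = -709712563 (B = Mul(29899, -23737) = -709712563)
Pow(Add(B, 58028), -1) = Pow(Add(-709712563, 58028), -1) = Pow(-709654535, -1) = Rational(-1, 709654535)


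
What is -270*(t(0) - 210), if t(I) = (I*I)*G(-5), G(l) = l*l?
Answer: 56700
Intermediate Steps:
G(l) = l**2
t(I) = 25*I**2 (t(I) = (I*I)*(-5)**2 = I**2*25 = 25*I**2)
-270*(t(0) - 210) = -270*(25*0**2 - 210) = -270*(25*0 - 210) = -270*(0 - 210) = -270*(-210) = 56700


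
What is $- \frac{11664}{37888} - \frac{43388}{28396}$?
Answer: $- \frac{30860867}{16810432} \approx -1.8358$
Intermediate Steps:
$- \frac{11664}{37888} - \frac{43388}{28396} = \left(-11664\right) \frac{1}{37888} - \frac{10847}{7099} = - \frac{729}{2368} - \frac{10847}{7099} = - \frac{30860867}{16810432}$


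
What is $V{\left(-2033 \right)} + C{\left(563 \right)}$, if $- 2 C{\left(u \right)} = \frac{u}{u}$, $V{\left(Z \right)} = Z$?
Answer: $- \frac{4067}{2} \approx -2033.5$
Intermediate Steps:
$C{\left(u \right)} = - \frac{1}{2}$ ($C{\left(u \right)} = - \frac{u \frac{1}{u}}{2} = \left(- \frac{1}{2}\right) 1 = - \frac{1}{2}$)
$V{\left(-2033 \right)} + C{\left(563 \right)} = -2033 - \frac{1}{2} = - \frac{4067}{2}$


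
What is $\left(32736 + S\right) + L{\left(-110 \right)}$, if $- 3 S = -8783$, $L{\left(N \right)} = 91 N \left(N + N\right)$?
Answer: $\frac{6713591}{3} \approx 2.2379 \cdot 10^{6}$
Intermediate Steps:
$L{\left(N \right)} = 182 N^{2}$ ($L{\left(N \right)} = 91 N 2 N = 182 N^{2}$)
$S = \frac{8783}{3}$ ($S = \left(- \frac{1}{3}\right) \left(-8783\right) = \frac{8783}{3} \approx 2927.7$)
$\left(32736 + S\right) + L{\left(-110 \right)} = \left(32736 + \frac{8783}{3}\right) + 182 \left(-110\right)^{2} = \frac{106991}{3} + 182 \cdot 12100 = \frac{106991}{3} + 2202200 = \frac{6713591}{3}$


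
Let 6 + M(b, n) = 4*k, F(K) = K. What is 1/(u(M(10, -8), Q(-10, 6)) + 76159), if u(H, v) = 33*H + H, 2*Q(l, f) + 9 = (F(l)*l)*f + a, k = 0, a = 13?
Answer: 1/75955 ≈ 1.3166e-5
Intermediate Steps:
Q(l, f) = 2 + f*l²/2 (Q(l, f) = -9/2 + ((l*l)*f + 13)/2 = -9/2 + (l²*f + 13)/2 = -9/2 + (f*l² + 13)/2 = -9/2 + (13 + f*l²)/2 = -9/2 + (13/2 + f*l²/2) = 2 + f*l²/2)
M(b, n) = -6 (M(b, n) = -6 + 4*0 = -6 + 0 = -6)
u(H, v) = 34*H
1/(u(M(10, -8), Q(-10, 6)) + 76159) = 1/(34*(-6) + 76159) = 1/(-204 + 76159) = 1/75955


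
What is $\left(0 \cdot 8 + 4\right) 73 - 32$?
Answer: $260$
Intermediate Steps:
$\left(0 \cdot 8 + 4\right) 73 - 32 = \left(0 + 4\right) 73 - 32 = 4 \cdot 73 - 32 = 292 - 32 = 260$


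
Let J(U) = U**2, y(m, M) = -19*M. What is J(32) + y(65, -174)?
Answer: 4330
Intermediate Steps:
J(32) + y(65, -174) = 32**2 - 19*(-174) = 1024 + 3306 = 4330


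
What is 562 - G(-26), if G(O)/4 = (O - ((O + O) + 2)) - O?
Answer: 362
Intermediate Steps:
G(O) = -8 - 8*O (G(O) = 4*((O - ((O + O) + 2)) - O) = 4*((O - (2*O + 2)) - O) = 4*((O - (2 + 2*O)) - O) = 4*((O + (-2 - 2*O)) - O) = 4*((-2 - O) - O) = 4*(-2 - 2*O) = -8 - 8*O)
562 - G(-26) = 562 - (-8 - 8*(-26)) = 562 - (-8 + 208) = 562 - 1*200 = 562 - 200 = 362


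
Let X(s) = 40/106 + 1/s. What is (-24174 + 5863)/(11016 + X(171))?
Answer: -165952593/99841481 ≈ -1.6622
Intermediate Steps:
X(s) = 20/53 + 1/s (X(s) = 40*(1/106) + 1/s = 20/53 + 1/s)
(-24174 + 5863)/(11016 + X(171)) = (-24174 + 5863)/(11016 + (20/53 + 1/171)) = -18311/(11016 + (20/53 + 1/171)) = -18311/(11016 + 3473/9063) = -18311/99841481/9063 = -18311*9063/99841481 = -165952593/99841481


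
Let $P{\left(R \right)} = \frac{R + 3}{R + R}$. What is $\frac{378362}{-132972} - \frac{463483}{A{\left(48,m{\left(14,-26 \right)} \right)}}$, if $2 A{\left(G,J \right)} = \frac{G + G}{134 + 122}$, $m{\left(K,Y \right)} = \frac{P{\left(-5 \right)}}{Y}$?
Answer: $- \frac{164347553117}{66486} \approx -2.4719 \cdot 10^{6}$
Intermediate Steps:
$P{\left(R \right)} = \frac{3 + R}{2 R}$
$m{\left(K,Y \right)} = \frac{1}{5 Y}$ ($m{\left(K,Y \right)} = \frac{\frac{1}{2} \frac{1}{-5} \left(3 - 5\right)}{Y} = \frac{\frac{1}{2} \left(- \frac{1}{5}\right) \left(-2\right)}{Y} = \frac{1}{5 Y}$)
$A{\left(G,J \right)} = \frac{G}{256}$ ($A{\left(G,J \right)} = \frac{\left(G + G\right) \frac{1}{134 + 122}}{2} = \frac{2 G \frac{1}{256}}{2} = \frac{\frac{1}{128} G}{2} = \frac{G}{256}$)
$\frac{378362}{-132972} - \frac{463483}{A{\left(48,m{\left(14,-26 \right)} \right)}} = \frac{378362}{-132972} - \frac{463483}{\frac{1}{256} \cdot 48} = 378362 \left(- \frac{1}{132972}\right) - \frac{463483}{\frac{3}{16}} = - \frac{189181}{66486} - \frac{7415728}{3} = - \frac{164347553117}{66486}$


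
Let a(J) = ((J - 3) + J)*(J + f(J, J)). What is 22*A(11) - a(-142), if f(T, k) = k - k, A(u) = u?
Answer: -40512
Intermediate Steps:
f(T, k) = 0
a(J) = J*(-3 + 2*J) (a(J) = ((J - 3) + J)*(J + 0) = ((-3 + J) + J)*J = (-3 + 2*J)*J = J*(-3 + 2*J))
22*A(11) - a(-142) = 22*11 - (-142)*(-3 + 2*(-142)) = 242 - (-142)*(-3 - 284) = 242 - (-142)*(-287) = 242 - 1*40754 = 242 - 40754 = -40512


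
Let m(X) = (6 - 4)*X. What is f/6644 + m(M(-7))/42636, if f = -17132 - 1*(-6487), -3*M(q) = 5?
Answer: -30946525/19314108 ≈ -1.6023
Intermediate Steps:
M(q) = -5/3 (M(q) = -⅓*5 = -5/3)
f = -10645 (f = -17132 + 6487 = -10645)
m(X) = 2*X
f/6644 + m(M(-7))/42636 = -10645/6644 + (2*(-5/3))/42636 = -10645*1/6644 - 10/3*1/42636 = -10645/6644 - 5/63954 = -30946525/19314108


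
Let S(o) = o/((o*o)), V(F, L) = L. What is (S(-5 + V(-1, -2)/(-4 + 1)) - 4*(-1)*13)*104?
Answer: 5384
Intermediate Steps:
S(o) = 1/o (S(o) = o/(o²) = o/o² = 1/o)
(S(-5 + V(-1, -2)/(-4 + 1)) - 4*(-1)*13)*104 = (1/(-5 - 2/(-4 + 1)) - 4*(-1)*13)*104 = (1/(-5 - 2/(-3)) + 4*13)*104 = (1/(-5 - ⅓*(-2)) + 52)*104 = (1/(-5 + ⅔) + 52)*104 = (1/(-13/3) + 52)*104 = (-3/13 + 52)*104 = (673/13)*104 = 5384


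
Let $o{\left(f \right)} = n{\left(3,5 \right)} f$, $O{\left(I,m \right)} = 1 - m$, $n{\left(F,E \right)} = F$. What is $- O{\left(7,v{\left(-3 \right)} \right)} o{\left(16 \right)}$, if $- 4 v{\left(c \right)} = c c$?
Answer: $-156$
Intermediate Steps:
$v{\left(c \right)} = - \frac{c^{2}}{4}$ ($v{\left(c \right)} = - \frac{c c}{4} = - \frac{c^{2}}{4}$)
$o{\left(f \right)} = 3 f$
$- O{\left(7,v{\left(-3 \right)} \right)} o{\left(16 \right)} = - (1 - - \frac{\left(-3\right)^{2}}{4}) 3 \cdot 16 = - (1 - \left(- \frac{1}{4}\right) 9) 48 = - (1 - - \frac{9}{4}) 48 = - (1 + \frac{9}{4}) 48 = \left(-1\right) \frac{13}{4} \cdot 48 = \left(- \frac{13}{4}\right) 48 = -156$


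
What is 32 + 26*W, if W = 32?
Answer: 864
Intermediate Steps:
32 + 26*W = 32 + 26*32 = 32 + 832 = 864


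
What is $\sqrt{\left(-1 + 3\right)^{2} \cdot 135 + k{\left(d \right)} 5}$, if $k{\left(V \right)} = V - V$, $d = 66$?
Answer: $6 \sqrt{15} \approx 23.238$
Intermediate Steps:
$k{\left(V \right)} = 0$
$\sqrt{\left(-1 + 3\right)^{2} \cdot 135 + k{\left(d \right)} 5} = \sqrt{\left(-1 + 3\right)^{2} \cdot 135 + 0 \cdot 5} = \sqrt{2^{2} \cdot 135 + 0} = \sqrt{4 \cdot 135 + 0} = \sqrt{540 + 0} = \sqrt{540} = 6 \sqrt{15}$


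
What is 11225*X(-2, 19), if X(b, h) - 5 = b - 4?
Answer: -11225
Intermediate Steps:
X(b, h) = 1 + b (X(b, h) = 5 + (b - 4) = 5 + (-4 + b) = 1 + b)
11225*X(-2, 19) = 11225*(1 - 2) = 11225*(-1) = -11225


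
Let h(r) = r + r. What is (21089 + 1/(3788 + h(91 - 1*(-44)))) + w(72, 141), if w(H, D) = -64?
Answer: 85319451/4058 ≈ 21025.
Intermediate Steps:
h(r) = 2*r
(21089 + 1/(3788 + h(91 - 1*(-44)))) + w(72, 141) = (21089 + 1/(3788 + 2*(91 - 1*(-44)))) - 64 = (21089 + 1/(3788 + 2*(91 + 44))) - 64 = (21089 + 1/(3788 + 2*135)) - 64 = (21089 + 1/(3788 + 270)) - 64 = (21089 + 1/4058) - 64 = 85579163/4058 - 64 = 85319451/4058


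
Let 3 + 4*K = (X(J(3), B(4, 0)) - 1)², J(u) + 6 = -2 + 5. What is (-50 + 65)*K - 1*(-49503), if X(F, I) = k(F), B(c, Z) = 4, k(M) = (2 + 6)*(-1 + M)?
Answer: 107151/2 ≈ 53576.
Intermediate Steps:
J(u) = -3 (J(u) = -6 + (-2 + 5) = -6 + 3 = -3)
k(M) = -8 + 8*M (k(M) = 8*(-1 + M) = -8 + 8*M)
X(F, I) = -8 + 8*F
K = 543/2 (K = -¾ + ((-8 + 8*(-3)) - 1)²/4 = -¾ + ((-8 - 24) - 1)²/4 = -¾ + (-32 - 1)²/4 = -¾ + (¼)*(-33)² = -¾ + (¼)*1089 = -¾ + 1089/4 = 543/2 ≈ 271.50)
(-50 + 65)*K - 1*(-49503) = (-50 + 65)*(543/2) - 1*(-49503) = 15*(543/2) + 49503 = 8145/2 + 49503 = 107151/2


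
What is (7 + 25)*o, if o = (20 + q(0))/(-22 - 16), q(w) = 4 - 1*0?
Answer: -384/19 ≈ -20.211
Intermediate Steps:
q(w) = 4 (q(w) = 4 + 0 = 4)
o = -12/19 (o = (20 + 4)/(-22 - 16) = 24/(-38) = 24*(-1/38) = -12/19 ≈ -0.63158)
(7 + 25)*o = (7 + 25)*(-12/19) = 32*(-12/19) = -384/19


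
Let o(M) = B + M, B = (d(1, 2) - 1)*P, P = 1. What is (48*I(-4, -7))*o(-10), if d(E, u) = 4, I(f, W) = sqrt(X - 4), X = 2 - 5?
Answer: -336*I*sqrt(7) ≈ -888.97*I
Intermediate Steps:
X = -3
I(f, W) = I*sqrt(7) (I(f, W) = sqrt(-3 - 4) = sqrt(-7) = I*sqrt(7))
B = 3 (B = (4 - 1)*1 = 3*1 = 3)
o(M) = 3 + M
(48*I(-4, -7))*o(-10) = (48*(I*sqrt(7)))*(3 - 10) = (48*I*sqrt(7))*(-7) = -336*I*sqrt(7)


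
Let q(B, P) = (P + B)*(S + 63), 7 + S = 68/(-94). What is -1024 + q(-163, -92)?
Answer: -710618/47 ≈ -15120.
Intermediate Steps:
S = -363/47 (S = -7 + 68/(-94) = -7 + 68*(-1/94) = -7 - 34/47 = -363/47 ≈ -7.7234)
q(B, P) = 2598*B/47 + 2598*P/47 (q(B, P) = (P + B)*(-363/47 + 63) = (B + P)*(2598/47) = 2598*B/47 + 2598*P/47)
-1024 + q(-163, -92) = -1024 + ((2598/47)*(-163) + (2598/47)*(-92)) = -1024 + (-423474/47 - 239016/47) = -1024 - 662490/47 = -710618/47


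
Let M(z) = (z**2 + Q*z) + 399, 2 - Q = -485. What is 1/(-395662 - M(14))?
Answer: -1/403075 ≈ -2.4809e-6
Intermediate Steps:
Q = 487 (Q = 2 - 1*(-485) = 2 + 485 = 487)
M(z) = 399 + z**2 + 487*z (M(z) = (z**2 + 487*z) + 399 = 399 + z**2 + 487*z)
1/(-395662 - M(14)) = 1/(-395662 - (399 + 14**2 + 487*14)) = 1/(-395662 - (399 + 196 + 6818)) = 1/(-395662 - 1*7413) = 1/(-395662 - 7413) = 1/(-403075) = -1/403075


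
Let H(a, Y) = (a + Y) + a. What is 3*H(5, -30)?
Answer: -60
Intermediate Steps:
H(a, Y) = Y + 2*a (H(a, Y) = (Y + a) + a = Y + 2*a)
3*H(5, -30) = 3*(-30 + 2*5) = 3*(-30 + 10) = 3*(-20) = -60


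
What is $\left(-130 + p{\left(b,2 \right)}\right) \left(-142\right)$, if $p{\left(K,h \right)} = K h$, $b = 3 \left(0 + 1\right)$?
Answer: $17608$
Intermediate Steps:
$b = 3$ ($b = 3 \cdot 1 = 3$)
$\left(-130 + p{\left(b,2 \right)}\right) \left(-142\right) = \left(-130 + 3 \cdot 2\right) \left(-142\right) = \left(-130 + 6\right) \left(-142\right) = \left(-124\right) \left(-142\right) = 17608$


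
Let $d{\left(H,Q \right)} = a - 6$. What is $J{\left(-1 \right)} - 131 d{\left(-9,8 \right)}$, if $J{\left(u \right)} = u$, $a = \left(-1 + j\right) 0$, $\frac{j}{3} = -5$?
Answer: $785$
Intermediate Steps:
$j = -15$ ($j = 3 \left(-5\right) = -15$)
$a = 0$ ($a = \left(-1 - 15\right) 0 = \left(-16\right) 0 = 0$)
$d{\left(H,Q \right)} = -6$ ($d{\left(H,Q \right)} = 0 - 6 = -6$)
$J{\left(-1 \right)} - 131 d{\left(-9,8 \right)} = -1 - -786 = -1 + 786 = 785$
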